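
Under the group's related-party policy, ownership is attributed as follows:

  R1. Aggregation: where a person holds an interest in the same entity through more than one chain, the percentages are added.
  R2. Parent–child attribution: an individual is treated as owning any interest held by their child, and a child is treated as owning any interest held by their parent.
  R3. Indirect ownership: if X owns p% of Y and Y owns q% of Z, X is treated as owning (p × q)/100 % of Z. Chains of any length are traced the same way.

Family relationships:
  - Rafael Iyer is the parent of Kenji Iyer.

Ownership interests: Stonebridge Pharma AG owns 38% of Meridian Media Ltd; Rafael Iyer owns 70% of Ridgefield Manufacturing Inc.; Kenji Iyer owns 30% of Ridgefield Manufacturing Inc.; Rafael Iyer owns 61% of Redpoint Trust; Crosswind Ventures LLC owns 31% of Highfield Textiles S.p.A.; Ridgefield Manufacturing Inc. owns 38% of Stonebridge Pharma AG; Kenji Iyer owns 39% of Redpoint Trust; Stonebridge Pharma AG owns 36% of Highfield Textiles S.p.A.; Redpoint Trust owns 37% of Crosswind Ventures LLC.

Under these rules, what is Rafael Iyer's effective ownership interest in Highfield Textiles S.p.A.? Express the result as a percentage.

25.15%

By parent–child attribution (R2), Rafael Iyer is treated as also owning Kenji Iyer's interest in Redpoint Trust, giving 61% + 39% = 100%.
By parent–child attribution (R2), Rafael Iyer is treated as also owning Kenji Iyer's interest in Ridgefield Manufacturing Inc, giving 70% + 30% = 100%.
Chain via Redpoint Trust → Crosswind Ventures LLC (R3): 100% × 37% × 31% = 11.47% of Highfield Textiles S.p.A.
Chain via Ridgefield Manufacturing Inc. → Stonebridge Pharma AG (R3): 100% × 38% × 36% = 13.68% of Highfield Textiles S.p.A.
Aggregating (R1): 11.47% + 13.68% = 25.15%.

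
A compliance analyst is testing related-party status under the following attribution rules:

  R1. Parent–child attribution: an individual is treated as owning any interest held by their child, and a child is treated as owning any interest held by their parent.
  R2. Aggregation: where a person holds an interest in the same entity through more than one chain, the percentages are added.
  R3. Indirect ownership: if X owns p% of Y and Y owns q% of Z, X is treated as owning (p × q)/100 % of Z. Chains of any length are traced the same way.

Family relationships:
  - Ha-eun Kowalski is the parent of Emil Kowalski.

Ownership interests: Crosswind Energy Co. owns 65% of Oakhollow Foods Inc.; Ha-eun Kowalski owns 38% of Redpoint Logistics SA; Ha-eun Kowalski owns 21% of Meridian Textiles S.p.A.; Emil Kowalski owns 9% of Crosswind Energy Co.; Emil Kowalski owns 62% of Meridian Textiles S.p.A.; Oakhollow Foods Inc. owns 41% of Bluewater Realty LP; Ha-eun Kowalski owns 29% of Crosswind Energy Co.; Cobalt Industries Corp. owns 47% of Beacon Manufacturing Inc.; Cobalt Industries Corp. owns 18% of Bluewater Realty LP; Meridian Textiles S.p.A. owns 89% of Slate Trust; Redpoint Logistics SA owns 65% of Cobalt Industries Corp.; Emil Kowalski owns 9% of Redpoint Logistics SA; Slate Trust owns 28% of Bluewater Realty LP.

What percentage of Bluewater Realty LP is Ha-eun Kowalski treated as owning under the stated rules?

By parent–child attribution (R1), Ha-eun Kowalski is treated as also owning Emil Kowalski's interest in Crosswind Energy Co, giving 29% + 9% = 38%.
By parent–child attribution (R1), Ha-eun Kowalski is treated as also owning Emil Kowalski's interest in Redpoint Logistics SA, giving 38% + 9% = 47%.
By parent–child attribution (R1), Ha-eun Kowalski is treated as also owning Emil Kowalski's interest in Meridian Textiles S.p.A, giving 21% + 62% = 83%.
Chain via Crosswind Energy Co. → Oakhollow Foods Inc. (R3): 38% × 65% × 41% = 10.127% of Bluewater Realty LP.
Chain via Redpoint Logistics SA → Cobalt Industries Corp. (R3): 47% × 65% × 18% = 5.499% of Bluewater Realty LP.
Chain via Meridian Textiles S.p.A. → Slate Trust (R3): 83% × 89% × 28% = 20.6836% of Bluewater Realty LP.
Aggregating (R2): 10.127% + 5.499% + 20.6836% = 36.3096%.

36.3096%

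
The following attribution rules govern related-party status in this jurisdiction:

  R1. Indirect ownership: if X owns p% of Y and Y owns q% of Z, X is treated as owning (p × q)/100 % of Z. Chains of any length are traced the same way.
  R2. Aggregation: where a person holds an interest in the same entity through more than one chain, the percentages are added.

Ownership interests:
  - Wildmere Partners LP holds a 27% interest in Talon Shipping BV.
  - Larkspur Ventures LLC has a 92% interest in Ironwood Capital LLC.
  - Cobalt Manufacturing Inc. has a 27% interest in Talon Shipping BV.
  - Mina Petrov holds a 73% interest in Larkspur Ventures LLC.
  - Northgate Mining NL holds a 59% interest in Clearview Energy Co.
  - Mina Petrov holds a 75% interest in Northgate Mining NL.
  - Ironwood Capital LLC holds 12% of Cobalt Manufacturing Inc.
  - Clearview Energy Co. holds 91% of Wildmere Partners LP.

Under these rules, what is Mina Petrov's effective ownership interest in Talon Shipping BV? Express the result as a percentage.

Chain via Northgate Mining NL → Clearview Energy Co. → Wildmere Partners LP (R1): 75% × 59% × 91% × 27% = 10.872225% of Talon Shipping BV.
Chain via Larkspur Ventures LLC → Ironwood Capital LLC → Cobalt Manufacturing Inc. (R1): 73% × 92% × 12% × 27% = 2.175984% of Talon Shipping BV.
Aggregating (R2): 10.872225% + 2.175984% = 13.048209%.

13.048209%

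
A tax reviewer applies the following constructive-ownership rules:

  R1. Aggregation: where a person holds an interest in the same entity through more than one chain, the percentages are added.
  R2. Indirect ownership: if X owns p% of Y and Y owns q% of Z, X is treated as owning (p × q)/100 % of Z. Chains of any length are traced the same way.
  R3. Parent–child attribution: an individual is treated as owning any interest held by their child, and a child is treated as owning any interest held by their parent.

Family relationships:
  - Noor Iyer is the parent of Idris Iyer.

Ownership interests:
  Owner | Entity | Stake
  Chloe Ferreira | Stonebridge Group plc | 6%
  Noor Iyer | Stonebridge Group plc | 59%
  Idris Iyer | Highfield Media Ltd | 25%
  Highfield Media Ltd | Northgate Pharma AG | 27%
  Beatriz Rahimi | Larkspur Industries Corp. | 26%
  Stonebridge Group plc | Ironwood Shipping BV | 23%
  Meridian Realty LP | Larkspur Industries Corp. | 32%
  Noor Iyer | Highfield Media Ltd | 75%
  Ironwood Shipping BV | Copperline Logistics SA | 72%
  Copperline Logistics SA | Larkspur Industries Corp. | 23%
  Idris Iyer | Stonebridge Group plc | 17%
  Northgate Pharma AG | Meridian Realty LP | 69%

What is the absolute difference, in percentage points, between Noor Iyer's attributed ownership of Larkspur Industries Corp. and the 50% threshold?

41.143712

By parent–child attribution (R3), Noor Iyer is treated as also owning Idris Iyer's interest in Stonebridge Group plc, giving 59% + 17% = 76%.
By parent–child attribution (R3), Noor Iyer is treated as also owning Idris Iyer's interest in Highfield Media Ltd, giving 75% + 25% = 100%.
Chain via Stonebridge Group plc → Ironwood Shipping BV → Copperline Logistics SA (R2): 76% × 23% × 72% × 23% = 2.894688% of Larkspur Industries Corp.
Chain via Highfield Media Ltd → Northgate Pharma AG → Meridian Realty LP (R2): 100% × 27% × 69% × 32% = 5.9616% of Larkspur Industries Corp.
Aggregating (R1): 2.894688% + 5.9616% = 8.856288%.
8.856288% falls short of the 50% threshold by 41.143712 percentage points.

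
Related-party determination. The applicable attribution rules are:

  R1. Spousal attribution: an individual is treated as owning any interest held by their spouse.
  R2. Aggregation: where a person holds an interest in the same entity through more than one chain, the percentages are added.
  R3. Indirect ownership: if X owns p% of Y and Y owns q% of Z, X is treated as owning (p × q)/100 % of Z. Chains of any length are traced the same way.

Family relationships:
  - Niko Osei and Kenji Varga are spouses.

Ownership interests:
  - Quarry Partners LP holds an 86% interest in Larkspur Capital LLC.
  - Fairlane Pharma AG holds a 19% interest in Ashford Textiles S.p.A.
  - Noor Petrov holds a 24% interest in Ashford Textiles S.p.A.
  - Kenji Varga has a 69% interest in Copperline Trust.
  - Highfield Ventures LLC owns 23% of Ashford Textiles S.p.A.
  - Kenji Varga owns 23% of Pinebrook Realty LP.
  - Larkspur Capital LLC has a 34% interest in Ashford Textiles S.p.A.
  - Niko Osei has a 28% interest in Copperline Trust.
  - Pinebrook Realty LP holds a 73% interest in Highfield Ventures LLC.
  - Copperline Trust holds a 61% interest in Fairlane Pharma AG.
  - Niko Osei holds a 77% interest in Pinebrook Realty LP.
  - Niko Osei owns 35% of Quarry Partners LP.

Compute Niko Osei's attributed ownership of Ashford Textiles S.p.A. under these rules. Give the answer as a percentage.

38.2663%

By spousal attribution (R1), Niko Osei is treated as also owning Kenji Varga's interest in Copperline Trust, giving 28% + 69% = 97%.
By spousal attribution (R1), Niko Osei is treated as also owning Kenji Varga's interest in Pinebrook Realty LP, giving 77% + 23% = 100%.
Chain via Copperline Trust → Fairlane Pharma AG (R3): 97% × 61% × 19% = 11.2423% of Ashford Textiles S.p.A.
Chain via Quarry Partners LP → Larkspur Capital LLC (R3): 35% × 86% × 34% = 10.234% of Ashford Textiles S.p.A.
Chain via Pinebrook Realty LP → Highfield Ventures LLC (R3): 100% × 73% × 23% = 16.79% of Ashford Textiles S.p.A.
Aggregating (R2): 11.2423% + 10.234% + 16.79% = 38.2663%.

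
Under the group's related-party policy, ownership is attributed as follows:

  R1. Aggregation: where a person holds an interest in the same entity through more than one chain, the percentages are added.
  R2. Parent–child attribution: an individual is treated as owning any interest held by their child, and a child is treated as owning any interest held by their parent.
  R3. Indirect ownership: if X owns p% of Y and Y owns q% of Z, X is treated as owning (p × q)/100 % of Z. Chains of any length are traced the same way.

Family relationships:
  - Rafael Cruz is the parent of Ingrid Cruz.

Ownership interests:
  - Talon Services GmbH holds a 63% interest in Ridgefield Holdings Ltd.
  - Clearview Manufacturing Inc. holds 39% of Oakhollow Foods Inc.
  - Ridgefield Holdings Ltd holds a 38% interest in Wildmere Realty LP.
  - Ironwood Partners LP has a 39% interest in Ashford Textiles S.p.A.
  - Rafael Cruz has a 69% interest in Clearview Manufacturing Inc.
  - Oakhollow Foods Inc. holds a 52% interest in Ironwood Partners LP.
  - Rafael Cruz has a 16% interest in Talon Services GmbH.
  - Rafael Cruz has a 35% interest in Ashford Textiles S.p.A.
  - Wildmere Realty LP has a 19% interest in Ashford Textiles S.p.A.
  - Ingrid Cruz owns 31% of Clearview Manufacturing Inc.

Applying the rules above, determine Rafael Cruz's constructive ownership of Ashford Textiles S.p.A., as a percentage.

By parent–child attribution (R2), Rafael Cruz is treated as also owning Ingrid Cruz's interest in Clearview Manufacturing Inc, giving 69% + 31% = 100%.
Chain via Talon Services GmbH → Ridgefield Holdings Ltd → Wildmere Realty LP (R3): 16% × 63% × 38% × 19% = 0.727776% of Ashford Textiles S.p.A.
Chain via Clearview Manufacturing Inc. → Oakhollow Foods Inc. → Ironwood Partners LP (R3): 100% × 39% × 52% × 39% = 7.9092% of Ashford Textiles S.p.A.
Direct interest in Ashford Textiles S.p.A: 35%.
Aggregating (R1): 0.727776% + 7.9092% + 35% = 43.636976%.

43.636976%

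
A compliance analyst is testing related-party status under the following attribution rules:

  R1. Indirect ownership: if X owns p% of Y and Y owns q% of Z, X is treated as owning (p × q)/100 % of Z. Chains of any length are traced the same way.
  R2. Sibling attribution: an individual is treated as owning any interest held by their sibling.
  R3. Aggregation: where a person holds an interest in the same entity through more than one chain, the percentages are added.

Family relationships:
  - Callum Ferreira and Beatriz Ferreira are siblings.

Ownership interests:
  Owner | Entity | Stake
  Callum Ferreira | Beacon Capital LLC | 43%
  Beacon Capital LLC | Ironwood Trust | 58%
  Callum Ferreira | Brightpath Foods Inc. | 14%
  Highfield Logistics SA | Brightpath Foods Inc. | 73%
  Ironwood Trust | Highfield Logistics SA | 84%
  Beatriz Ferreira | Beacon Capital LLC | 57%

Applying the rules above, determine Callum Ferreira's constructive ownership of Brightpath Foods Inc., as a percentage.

By sibling attribution (R2), Callum Ferreira is treated as also owning Beatriz Ferreira's interest in Beacon Capital LLC, giving 43% + 57% = 100%.
Chain via Beacon Capital LLC → Ironwood Trust → Highfield Logistics SA (R1): 100% × 58% × 84% × 73% = 35.5656% of Brightpath Foods Inc.
Direct interest in Brightpath Foods Inc: 14%.
Aggregating (R3): 35.5656% + 14% = 49.5656%.

49.5656%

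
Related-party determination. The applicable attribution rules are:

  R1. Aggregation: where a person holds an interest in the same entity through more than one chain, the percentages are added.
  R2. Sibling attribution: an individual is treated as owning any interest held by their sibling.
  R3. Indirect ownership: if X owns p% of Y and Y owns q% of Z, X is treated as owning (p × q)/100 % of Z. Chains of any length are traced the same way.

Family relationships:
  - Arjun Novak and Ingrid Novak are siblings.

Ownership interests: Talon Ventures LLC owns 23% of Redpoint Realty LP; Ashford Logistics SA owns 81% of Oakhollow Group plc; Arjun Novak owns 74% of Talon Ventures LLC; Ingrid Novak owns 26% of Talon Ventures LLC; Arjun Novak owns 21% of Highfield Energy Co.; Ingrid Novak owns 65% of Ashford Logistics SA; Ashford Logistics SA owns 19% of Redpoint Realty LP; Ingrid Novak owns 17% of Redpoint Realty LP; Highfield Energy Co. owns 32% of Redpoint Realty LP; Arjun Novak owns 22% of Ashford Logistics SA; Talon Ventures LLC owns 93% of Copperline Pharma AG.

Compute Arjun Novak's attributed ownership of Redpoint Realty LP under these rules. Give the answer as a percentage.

63.25%

By sibling attribution (R2), Arjun Novak is treated as also owning Ingrid Novak's interest in Ashford Logistics SA, giving 22% + 65% = 87%.
By sibling attribution (R2), Arjun Novak is treated as also owning Ingrid Novak's interest in Talon Ventures LLC, giving 74% + 26% = 100%.
By sibling attribution (R2), Arjun Novak is treated as owning Ingrid Novak's 17% interest in Redpoint Realty LP.
Chain via Ashford Logistics SA (R3): 87% × 19% = 16.53% of Redpoint Realty LP.
Chain via Talon Ventures LLC (R3): 100% × 23% = 23% of Redpoint Realty LP.
Chain via Highfield Energy Co. (R3): 21% × 32% = 6.72% of Redpoint Realty LP.
Direct interest in Redpoint Realty LP: 17%.
Aggregating (R1): 16.53% + 23% + 6.72% + 17% = 63.25%.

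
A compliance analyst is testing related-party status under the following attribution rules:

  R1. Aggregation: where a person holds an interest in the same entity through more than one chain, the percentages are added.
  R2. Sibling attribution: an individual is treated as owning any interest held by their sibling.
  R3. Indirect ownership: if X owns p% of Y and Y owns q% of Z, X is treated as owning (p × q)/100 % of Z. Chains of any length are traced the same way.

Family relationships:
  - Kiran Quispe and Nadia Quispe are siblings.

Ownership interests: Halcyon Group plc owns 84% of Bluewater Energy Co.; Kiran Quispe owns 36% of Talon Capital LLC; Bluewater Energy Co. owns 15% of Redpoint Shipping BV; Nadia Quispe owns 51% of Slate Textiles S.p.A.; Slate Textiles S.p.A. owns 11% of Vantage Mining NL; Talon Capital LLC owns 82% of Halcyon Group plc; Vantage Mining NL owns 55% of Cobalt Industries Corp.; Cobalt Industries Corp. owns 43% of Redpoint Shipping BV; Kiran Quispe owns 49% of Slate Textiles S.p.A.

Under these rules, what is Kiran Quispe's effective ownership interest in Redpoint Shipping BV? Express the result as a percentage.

6.32102%

By sibling attribution (R2), Kiran Quispe is treated as also owning Nadia Quispe's interest in Slate Textiles S.p.A, giving 49% + 51% = 100%.
Chain via Slate Textiles S.p.A. → Vantage Mining NL → Cobalt Industries Corp. (R3): 100% × 11% × 55% × 43% = 2.6015% of Redpoint Shipping BV.
Chain via Talon Capital LLC → Halcyon Group plc → Bluewater Energy Co. (R3): 36% × 82% × 84% × 15% = 3.71952% of Redpoint Shipping BV.
Aggregating (R1): 2.6015% + 3.71952% = 6.32102%.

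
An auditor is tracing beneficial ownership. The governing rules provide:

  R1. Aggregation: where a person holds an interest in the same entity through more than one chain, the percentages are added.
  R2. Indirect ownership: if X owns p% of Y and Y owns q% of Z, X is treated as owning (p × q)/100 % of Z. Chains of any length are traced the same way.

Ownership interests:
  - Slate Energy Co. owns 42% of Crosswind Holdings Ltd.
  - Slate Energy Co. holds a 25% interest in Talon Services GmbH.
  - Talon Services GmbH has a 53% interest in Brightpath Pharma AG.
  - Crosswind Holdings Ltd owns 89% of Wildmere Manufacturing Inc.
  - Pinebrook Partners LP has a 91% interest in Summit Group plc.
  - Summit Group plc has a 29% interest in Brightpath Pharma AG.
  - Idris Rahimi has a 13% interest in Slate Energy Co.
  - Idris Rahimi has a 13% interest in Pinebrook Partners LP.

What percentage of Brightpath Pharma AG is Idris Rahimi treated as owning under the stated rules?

5.1532%

Chain via Pinebrook Partners LP → Summit Group plc (R2): 13% × 91% × 29% = 3.4307% of Brightpath Pharma AG.
Chain via Slate Energy Co. → Talon Services GmbH (R2): 13% × 25% × 53% = 1.7225% of Brightpath Pharma AG.
Aggregating (R1): 3.4307% + 1.7225% = 5.1532%.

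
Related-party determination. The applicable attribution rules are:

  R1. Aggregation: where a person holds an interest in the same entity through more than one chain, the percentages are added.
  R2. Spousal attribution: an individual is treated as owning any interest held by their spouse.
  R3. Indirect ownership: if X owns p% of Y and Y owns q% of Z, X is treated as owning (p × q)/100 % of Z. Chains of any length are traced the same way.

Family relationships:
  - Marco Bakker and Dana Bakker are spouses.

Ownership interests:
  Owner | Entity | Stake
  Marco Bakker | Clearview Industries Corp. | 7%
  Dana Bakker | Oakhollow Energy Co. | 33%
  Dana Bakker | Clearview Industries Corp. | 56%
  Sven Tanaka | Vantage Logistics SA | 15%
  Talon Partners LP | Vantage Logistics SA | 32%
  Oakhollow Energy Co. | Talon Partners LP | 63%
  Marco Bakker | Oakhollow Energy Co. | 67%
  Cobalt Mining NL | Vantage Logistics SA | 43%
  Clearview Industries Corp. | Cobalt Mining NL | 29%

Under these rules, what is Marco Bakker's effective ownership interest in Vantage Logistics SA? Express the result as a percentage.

By spousal attribution (R2), Marco Bakker is treated as also owning Dana Bakker's interest in Oakhollow Energy Co, giving 67% + 33% = 100%.
By spousal attribution (R2), Marco Bakker is treated as also owning Dana Bakker's interest in Clearview Industries Corp, giving 7% + 56% = 63%.
Chain via Oakhollow Energy Co. → Talon Partners LP (R3): 100% × 63% × 32% = 20.16% of Vantage Logistics SA.
Chain via Clearview Industries Corp. → Cobalt Mining NL (R3): 63% × 29% × 43% = 7.8561% of Vantage Logistics SA.
Aggregating (R1): 20.16% + 7.8561% = 28.0161%.

28.0161%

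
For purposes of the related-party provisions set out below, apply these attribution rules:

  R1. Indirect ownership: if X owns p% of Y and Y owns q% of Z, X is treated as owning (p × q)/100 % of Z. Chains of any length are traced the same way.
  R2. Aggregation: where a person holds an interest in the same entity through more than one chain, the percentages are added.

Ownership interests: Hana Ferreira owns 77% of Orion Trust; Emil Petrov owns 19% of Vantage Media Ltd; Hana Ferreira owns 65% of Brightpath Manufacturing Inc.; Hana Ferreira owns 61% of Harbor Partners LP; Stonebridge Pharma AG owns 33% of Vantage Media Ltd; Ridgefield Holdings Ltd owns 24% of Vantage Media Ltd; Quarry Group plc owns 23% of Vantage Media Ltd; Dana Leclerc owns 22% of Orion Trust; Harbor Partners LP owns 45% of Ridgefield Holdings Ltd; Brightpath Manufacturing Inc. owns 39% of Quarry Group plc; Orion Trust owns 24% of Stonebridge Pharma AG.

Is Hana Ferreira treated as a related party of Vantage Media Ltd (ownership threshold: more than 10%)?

Yes

Chain via Harbor Partners LP → Ridgefield Holdings Ltd (R1): 61% × 45% × 24% = 6.588% of Vantage Media Ltd.
Chain via Brightpath Manufacturing Inc. → Quarry Group plc (R1): 65% × 39% × 23% = 5.8305% of Vantage Media Ltd.
Chain via Orion Trust → Stonebridge Pharma AG (R1): 77% × 24% × 33% = 6.0984% of Vantage Media Ltd.
Aggregating (R2): 6.588% + 5.8305% + 6.0984% = 18.5169%.
18.5169% exceeds the 10% threshold, so Hana is a related party to Vantage Media Ltd.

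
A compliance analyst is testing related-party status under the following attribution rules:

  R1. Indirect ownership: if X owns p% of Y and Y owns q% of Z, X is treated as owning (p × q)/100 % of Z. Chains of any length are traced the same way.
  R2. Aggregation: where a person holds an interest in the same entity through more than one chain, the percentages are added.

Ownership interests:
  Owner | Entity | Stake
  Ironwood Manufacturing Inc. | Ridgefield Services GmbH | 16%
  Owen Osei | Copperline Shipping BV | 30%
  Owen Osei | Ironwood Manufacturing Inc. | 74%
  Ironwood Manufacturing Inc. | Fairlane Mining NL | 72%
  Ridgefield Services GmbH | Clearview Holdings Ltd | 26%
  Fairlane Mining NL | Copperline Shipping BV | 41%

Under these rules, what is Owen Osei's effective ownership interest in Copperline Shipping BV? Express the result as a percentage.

Chain via Ironwood Manufacturing Inc. → Fairlane Mining NL (R1): 74% × 72% × 41% = 21.8448% of Copperline Shipping BV.
Direct interest in Copperline Shipping BV: 30%.
Aggregating (R2): 21.8448% + 30% = 51.8448%.

51.8448%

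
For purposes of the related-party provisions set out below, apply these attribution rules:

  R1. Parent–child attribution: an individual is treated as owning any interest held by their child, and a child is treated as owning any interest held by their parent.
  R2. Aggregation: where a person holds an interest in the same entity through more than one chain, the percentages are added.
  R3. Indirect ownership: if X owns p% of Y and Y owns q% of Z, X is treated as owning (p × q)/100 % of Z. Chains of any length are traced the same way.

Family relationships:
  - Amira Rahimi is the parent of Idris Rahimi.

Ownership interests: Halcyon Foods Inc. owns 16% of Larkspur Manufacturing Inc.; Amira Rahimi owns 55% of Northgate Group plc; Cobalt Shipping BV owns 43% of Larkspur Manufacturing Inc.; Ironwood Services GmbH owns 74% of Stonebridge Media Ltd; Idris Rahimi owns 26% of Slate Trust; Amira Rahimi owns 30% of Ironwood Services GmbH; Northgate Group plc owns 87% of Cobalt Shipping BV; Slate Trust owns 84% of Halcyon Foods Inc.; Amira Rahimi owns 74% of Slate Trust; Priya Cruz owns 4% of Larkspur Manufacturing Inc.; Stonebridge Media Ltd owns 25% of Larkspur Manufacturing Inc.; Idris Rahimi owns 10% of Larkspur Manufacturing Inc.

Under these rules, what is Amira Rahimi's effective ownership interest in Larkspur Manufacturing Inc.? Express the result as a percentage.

By parent–child attribution (R1), Amira Rahimi is treated as also owning Idris Rahimi's interest in Slate Trust, giving 74% + 26% = 100%.
By parent–child attribution (R1), Amira Rahimi is treated as owning Idris Rahimi's 10% interest in Larkspur Manufacturing Inc.
Chain via Ironwood Services GmbH → Stonebridge Media Ltd (R3): 30% × 74% × 25% = 5.55% of Larkspur Manufacturing Inc.
Chain via Slate Trust → Halcyon Foods Inc. (R3): 100% × 84% × 16% = 13.44% of Larkspur Manufacturing Inc.
Chain via Northgate Group plc → Cobalt Shipping BV (R3): 55% × 87% × 43% = 20.5755% of Larkspur Manufacturing Inc.
Direct interest in Larkspur Manufacturing Inc: 10%.
Aggregating (R2): 5.55% + 13.44% + 20.5755% + 10% = 49.5655%.

49.5655%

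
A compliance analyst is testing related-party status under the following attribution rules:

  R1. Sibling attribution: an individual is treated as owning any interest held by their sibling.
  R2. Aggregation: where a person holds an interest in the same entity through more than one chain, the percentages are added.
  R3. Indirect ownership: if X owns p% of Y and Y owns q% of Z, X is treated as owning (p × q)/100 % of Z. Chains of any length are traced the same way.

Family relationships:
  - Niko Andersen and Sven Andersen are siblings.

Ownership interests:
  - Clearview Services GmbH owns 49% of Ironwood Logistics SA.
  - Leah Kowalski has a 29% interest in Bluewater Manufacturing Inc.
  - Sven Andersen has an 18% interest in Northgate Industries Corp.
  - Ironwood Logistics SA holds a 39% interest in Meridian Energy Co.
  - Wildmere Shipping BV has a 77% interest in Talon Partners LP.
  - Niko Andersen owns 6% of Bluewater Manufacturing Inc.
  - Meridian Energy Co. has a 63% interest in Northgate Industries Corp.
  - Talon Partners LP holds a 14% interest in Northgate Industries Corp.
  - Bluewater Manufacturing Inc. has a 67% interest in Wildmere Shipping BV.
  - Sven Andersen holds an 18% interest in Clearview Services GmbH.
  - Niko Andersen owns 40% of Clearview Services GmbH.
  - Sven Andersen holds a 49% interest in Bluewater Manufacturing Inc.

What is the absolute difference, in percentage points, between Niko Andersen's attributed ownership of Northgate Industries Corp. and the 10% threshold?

By sibling attribution (R1), Niko Andersen is treated as also owning Sven Andersen's interest in Clearview Services GmbH, giving 40% + 18% = 58%.
By sibling attribution (R1), Niko Andersen is treated as also owning Sven Andersen's interest in Bluewater Manufacturing Inc, giving 6% + 49% = 55%.
By sibling attribution (R1), Niko Andersen is treated as owning Sven Andersen's 18% interest in Northgate Industries Corp.
Chain via Clearview Services GmbH → Ironwood Logistics SA → Meridian Energy Co. (R3): 58% × 49% × 39% × 63% = 6.982794% of Northgate Industries Corp.
Chain via Bluewater Manufacturing Inc. → Wildmere Shipping BV → Talon Partners LP (R3): 55% × 67% × 77% × 14% = 3.97243% of Northgate Industries Corp.
Direct interest in Northgate Industries Corp: 18%.
Aggregating (R2): 6.982794% + 3.97243% + 18% = 28.955224%.
28.955224% exceeds the 10% threshold by 18.955224 percentage points.

18.955224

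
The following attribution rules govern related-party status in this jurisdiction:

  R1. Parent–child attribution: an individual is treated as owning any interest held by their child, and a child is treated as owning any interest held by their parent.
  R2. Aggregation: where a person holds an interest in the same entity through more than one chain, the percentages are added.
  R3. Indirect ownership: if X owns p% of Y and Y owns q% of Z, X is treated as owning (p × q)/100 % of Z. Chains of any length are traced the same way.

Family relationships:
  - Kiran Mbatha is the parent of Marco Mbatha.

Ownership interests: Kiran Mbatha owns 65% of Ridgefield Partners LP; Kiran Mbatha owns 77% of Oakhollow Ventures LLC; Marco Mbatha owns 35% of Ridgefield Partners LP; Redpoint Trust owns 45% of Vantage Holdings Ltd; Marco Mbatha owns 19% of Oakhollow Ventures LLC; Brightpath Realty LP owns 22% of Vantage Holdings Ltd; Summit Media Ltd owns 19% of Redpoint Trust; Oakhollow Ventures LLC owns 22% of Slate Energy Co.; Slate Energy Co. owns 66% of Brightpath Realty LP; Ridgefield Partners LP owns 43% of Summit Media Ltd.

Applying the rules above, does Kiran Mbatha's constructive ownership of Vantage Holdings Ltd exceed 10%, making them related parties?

No

By parent–child attribution (R1), Kiran Mbatha is treated as also owning Marco Mbatha's interest in Oakhollow Ventures LLC, giving 77% + 19% = 96%.
By parent–child attribution (R1), Kiran Mbatha is treated as also owning Marco Mbatha's interest in Ridgefield Partners LP, giving 65% + 35% = 100%.
Chain via Oakhollow Ventures LLC → Slate Energy Co. → Brightpath Realty LP (R3): 96% × 22% × 66% × 22% = 3.066624% of Vantage Holdings Ltd.
Chain via Ridgefield Partners LP → Summit Media Ltd → Redpoint Trust (R3): 100% × 43% × 19% × 45% = 3.6765% of Vantage Holdings Ltd.
Aggregating (R2): 3.066624% + 3.6765% = 6.743124%.
6.743124% does not exceed the 10% threshold, so Kiran is not a related party to Vantage Holdings Ltd.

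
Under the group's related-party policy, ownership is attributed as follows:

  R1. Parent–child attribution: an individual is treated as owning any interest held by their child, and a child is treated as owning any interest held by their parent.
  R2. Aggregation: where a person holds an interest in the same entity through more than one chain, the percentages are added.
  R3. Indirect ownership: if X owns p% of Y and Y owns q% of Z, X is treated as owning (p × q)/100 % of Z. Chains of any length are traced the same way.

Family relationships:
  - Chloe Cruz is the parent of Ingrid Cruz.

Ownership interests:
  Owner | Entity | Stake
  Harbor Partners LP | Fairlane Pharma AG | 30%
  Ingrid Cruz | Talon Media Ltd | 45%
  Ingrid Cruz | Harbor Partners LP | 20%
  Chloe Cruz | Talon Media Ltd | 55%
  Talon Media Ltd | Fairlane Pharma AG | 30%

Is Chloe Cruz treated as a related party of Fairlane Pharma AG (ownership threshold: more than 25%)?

By parent–child attribution (R1), Chloe Cruz is treated as also owning Ingrid Cruz's interest in Talon Media Ltd, giving 55% + 45% = 100%.
By parent–child attribution (R1), Chloe Cruz is treated as owning Ingrid Cruz's 20% interest in Harbor Partners LP.
Chain via Talon Media Ltd (R3): 100% × 30% = 30% of Fairlane Pharma AG.
Chain via Harbor Partners LP (R3): 20% × 30% = 6% of Fairlane Pharma AG.
Aggregating (R2): 30% + 6% = 36%.
36% exceeds the 25% threshold, so Chloe is a related party to Fairlane Pharma AG.

Yes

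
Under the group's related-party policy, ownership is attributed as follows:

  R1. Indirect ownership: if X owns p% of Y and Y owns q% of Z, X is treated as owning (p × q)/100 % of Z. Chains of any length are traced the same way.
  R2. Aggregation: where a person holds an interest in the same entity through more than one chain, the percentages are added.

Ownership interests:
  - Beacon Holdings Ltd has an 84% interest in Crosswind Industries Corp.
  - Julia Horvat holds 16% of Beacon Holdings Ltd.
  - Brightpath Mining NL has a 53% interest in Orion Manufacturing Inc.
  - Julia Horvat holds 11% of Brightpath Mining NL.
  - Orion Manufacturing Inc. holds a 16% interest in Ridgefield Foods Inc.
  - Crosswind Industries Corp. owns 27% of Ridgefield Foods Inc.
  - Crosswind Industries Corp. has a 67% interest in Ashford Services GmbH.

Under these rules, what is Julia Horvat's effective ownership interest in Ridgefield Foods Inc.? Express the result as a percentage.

Chain via Brightpath Mining NL → Orion Manufacturing Inc. (R1): 11% × 53% × 16% = 0.9328% of Ridgefield Foods Inc.
Chain via Beacon Holdings Ltd → Crosswind Industries Corp. (R1): 16% × 84% × 27% = 3.6288% of Ridgefield Foods Inc.
Aggregating (R2): 0.9328% + 3.6288% = 4.5616%.

4.5616%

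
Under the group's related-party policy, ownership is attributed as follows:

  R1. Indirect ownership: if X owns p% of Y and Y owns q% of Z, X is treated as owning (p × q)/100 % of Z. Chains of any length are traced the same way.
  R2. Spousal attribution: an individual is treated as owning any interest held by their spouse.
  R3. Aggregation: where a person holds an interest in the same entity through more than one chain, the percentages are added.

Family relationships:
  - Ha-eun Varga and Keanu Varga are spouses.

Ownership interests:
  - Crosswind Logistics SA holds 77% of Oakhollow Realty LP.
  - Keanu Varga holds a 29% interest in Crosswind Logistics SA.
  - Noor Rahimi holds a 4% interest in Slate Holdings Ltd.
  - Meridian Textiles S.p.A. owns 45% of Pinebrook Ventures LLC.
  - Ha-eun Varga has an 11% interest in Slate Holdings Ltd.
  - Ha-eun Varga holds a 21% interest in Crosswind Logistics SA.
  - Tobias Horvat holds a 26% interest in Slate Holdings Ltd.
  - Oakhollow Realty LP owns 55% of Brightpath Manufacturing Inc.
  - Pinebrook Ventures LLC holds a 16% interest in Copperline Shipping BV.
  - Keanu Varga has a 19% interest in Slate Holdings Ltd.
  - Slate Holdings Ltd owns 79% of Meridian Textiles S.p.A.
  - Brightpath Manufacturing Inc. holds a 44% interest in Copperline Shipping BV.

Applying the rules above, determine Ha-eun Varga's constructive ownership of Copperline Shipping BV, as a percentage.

11.0234%

By spousal attribution (R2), Ha-eun Varga is treated as also owning Keanu Varga's interest in Slate Holdings Ltd, giving 11% + 19% = 30%.
By spousal attribution (R2), Ha-eun Varga is treated as also owning Keanu Varga's interest in Crosswind Logistics SA, giving 21% + 29% = 50%.
Chain via Slate Holdings Ltd → Meridian Textiles S.p.A. → Pinebrook Ventures LLC (R1): 30% × 79% × 45% × 16% = 1.7064% of Copperline Shipping BV.
Chain via Crosswind Logistics SA → Oakhollow Realty LP → Brightpath Manufacturing Inc. (R1): 50% × 77% × 55% × 44% = 9.317% of Copperline Shipping BV.
Aggregating (R3): 1.7064% + 9.317% = 11.0234%.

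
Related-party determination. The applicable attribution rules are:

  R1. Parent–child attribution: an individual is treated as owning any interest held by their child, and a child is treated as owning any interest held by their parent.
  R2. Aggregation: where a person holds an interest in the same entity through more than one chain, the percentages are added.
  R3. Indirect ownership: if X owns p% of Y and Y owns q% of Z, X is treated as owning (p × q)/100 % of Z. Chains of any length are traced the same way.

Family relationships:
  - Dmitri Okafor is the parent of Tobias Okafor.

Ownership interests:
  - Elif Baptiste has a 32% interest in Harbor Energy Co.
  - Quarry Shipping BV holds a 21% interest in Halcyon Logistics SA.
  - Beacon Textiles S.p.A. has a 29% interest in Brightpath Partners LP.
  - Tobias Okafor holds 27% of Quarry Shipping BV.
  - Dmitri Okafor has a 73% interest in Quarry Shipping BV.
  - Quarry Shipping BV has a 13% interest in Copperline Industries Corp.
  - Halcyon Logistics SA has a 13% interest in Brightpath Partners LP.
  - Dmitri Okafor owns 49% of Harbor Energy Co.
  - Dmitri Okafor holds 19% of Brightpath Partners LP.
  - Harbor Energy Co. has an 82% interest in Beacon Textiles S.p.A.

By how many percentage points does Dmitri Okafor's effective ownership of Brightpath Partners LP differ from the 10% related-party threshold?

By parent–child attribution (R1), Dmitri Okafor is treated as also owning Tobias Okafor's interest in Quarry Shipping BV, giving 73% + 27% = 100%.
Chain via Harbor Energy Co. → Beacon Textiles S.p.A. (R3): 49% × 82% × 29% = 11.6522% of Brightpath Partners LP.
Chain via Quarry Shipping BV → Halcyon Logistics SA (R3): 100% × 21% × 13% = 2.73% of Brightpath Partners LP.
Direct interest in Brightpath Partners LP: 19%.
Aggregating (R2): 11.6522% + 2.73% + 19% = 33.3822%.
33.3822% exceeds the 10% threshold by 23.3822 percentage points.

23.3822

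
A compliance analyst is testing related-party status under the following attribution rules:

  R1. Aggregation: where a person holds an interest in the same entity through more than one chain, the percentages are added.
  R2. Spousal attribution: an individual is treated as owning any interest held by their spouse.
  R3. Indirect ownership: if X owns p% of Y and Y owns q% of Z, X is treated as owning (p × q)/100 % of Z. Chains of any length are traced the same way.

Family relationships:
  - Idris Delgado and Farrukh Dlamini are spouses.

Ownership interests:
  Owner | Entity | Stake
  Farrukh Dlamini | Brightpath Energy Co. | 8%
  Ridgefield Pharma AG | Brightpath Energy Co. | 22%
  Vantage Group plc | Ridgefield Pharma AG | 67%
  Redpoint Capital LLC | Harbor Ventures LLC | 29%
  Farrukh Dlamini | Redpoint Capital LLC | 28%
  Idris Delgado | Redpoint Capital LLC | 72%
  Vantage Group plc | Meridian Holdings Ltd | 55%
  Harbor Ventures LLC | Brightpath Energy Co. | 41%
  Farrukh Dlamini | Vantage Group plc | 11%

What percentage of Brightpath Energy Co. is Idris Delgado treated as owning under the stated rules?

By spousal attribution (R2), Idris Delgado is treated as also owning Farrukh Dlamini's interest in Redpoint Capital LLC, giving 72% + 28% = 100%.
By spousal attribution (R2), Idris Delgado is treated as owning Farrukh Dlamini's 11% interest in Vantage Group plc.
By spousal attribution (R2), Idris Delgado is treated as owning Farrukh Dlamini's 8% interest in Brightpath Energy Co.
Chain via Redpoint Capital LLC → Harbor Ventures LLC (R3): 100% × 29% × 41% = 11.89% of Brightpath Energy Co.
Chain via Vantage Group plc → Ridgefield Pharma AG (R3): 11% × 67% × 22% = 1.6214% of Brightpath Energy Co.
Direct interest in Brightpath Energy Co: 8%.
Aggregating (R1): 11.89% + 1.6214% + 8% = 21.5114%.

21.5114%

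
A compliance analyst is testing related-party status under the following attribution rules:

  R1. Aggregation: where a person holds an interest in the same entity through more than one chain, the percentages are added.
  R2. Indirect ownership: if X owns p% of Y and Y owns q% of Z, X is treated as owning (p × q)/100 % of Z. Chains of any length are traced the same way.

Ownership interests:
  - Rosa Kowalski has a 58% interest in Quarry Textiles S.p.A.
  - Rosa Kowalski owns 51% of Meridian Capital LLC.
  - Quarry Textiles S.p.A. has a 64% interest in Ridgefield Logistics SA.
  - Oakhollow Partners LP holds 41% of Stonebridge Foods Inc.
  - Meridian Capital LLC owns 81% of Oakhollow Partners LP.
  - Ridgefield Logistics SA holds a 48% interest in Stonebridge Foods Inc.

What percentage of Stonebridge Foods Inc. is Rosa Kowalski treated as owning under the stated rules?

Chain via Quarry Textiles S.p.A. → Ridgefield Logistics SA (R2): 58% × 64% × 48% = 17.8176% of Stonebridge Foods Inc.
Chain via Meridian Capital LLC → Oakhollow Partners LP (R2): 51% × 81% × 41% = 16.9371% of Stonebridge Foods Inc.
Aggregating (R1): 17.8176% + 16.9371% = 34.7547%.

34.7547%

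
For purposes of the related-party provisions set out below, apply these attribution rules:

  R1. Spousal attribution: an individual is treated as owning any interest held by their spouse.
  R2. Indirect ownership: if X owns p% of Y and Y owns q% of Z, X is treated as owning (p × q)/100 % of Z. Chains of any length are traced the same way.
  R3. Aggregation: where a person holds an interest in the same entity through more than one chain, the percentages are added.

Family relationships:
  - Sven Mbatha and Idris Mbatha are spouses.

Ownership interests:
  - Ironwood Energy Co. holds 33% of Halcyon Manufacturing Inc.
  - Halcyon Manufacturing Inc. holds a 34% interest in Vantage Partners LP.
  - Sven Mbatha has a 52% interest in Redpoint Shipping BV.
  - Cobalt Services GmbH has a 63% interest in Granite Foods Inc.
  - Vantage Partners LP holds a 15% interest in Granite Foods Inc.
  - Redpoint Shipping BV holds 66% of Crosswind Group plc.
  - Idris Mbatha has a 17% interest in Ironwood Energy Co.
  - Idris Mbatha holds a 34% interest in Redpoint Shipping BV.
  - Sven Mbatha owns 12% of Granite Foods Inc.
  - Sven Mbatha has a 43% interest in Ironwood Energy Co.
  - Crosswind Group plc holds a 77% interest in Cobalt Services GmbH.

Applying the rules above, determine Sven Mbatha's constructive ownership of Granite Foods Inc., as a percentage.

40.544076%

By spousal attribution (R1), Sven Mbatha is treated as also owning Idris Mbatha's interest in Ironwood Energy Co, giving 43% + 17% = 60%.
By spousal attribution (R1), Sven Mbatha is treated as also owning Idris Mbatha's interest in Redpoint Shipping BV, giving 52% + 34% = 86%.
Chain via Ironwood Energy Co. → Halcyon Manufacturing Inc. → Vantage Partners LP (R2): 60% × 33% × 34% × 15% = 1.0098% of Granite Foods Inc.
Chain via Redpoint Shipping BV → Crosswind Group plc → Cobalt Services GmbH (R2): 86% × 66% × 77% × 63% = 27.534276% of Granite Foods Inc.
Direct interest in Granite Foods Inc: 12%.
Aggregating (R3): 1.0098% + 27.534276% + 12% = 40.544076%.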